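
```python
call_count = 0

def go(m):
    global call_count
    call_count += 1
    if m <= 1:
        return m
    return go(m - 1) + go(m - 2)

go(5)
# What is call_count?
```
Call trace (a repeated sub-call is expanded the first time; later identical calls just restate its return value):
go(m=5)
  go(m=4)
    go(m=3)
      go(m=2)
        go(m=1)
        -> return 1
        go(m=0)
        -> return 0
      -> return 1
      go(m=1)
      -> return 1
    -> return 2
    go(m=2) -> return 1  (same call as traced above)
  -> return 3
  go(m=3) -> return 2  (same call as traced above)
-> return 5

call_count is incremented once per call, so count the calls in each subtree. Let C(m) = number of calls made by go(m).
C(0) = C(1) = 1 (base case, no recursion); C(m) = 1 + C(m - 1) + C(m - 2) otherwise.
C(2) = 1 + C(1) + C(0) = 1 + 1 + 1 = 3
C(3) = 1 + C(2) + C(1) = 1 + 3 + 1 = 5
C(4) = 1 + C(3) + C(2) = 1 + 5 + 3 = 9
C(5) = 1 + C(4) + C(3) = 1 + 9 + 5 = 15
call_count = C(5) = 15

Final answer: 15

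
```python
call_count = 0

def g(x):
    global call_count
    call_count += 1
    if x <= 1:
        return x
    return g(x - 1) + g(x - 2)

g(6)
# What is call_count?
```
Call trace (a repeated sub-call is expanded the first time; later identical calls just restate its return value):
g(x=6)
  g(x=5)
    g(x=4)
      g(x=3)
        g(x=2)
          g(x=1)
          -> return 1
          g(x=0)
          -> return 0
        -> return 1
        g(x=1)
        -> return 1
      -> return 2
      g(x=2) -> return 1  (same call as traced above)
    -> return 3
    g(x=3) -> return 2  (same call as traced above)
  -> return 5
  g(x=4) -> return 3  (same call as traced above)
-> return 8

call_count is incremented once per call, so count the calls in each subtree. Let C(x) = number of calls made by g(x).
C(0) = C(1) = 1 (base case, no recursion); C(x) = 1 + C(x - 1) + C(x - 2) otherwise.
C(2) = 1 + C(1) + C(0) = 1 + 1 + 1 = 3
C(3) = 1 + C(2) + C(1) = 1 + 3 + 1 = 5
C(4) = 1 + C(3) + C(2) = 1 + 5 + 3 = 9
C(5) = 1 + C(4) + C(3) = 1 + 9 + 5 = 15
C(6) = 1 + C(5) + C(4) = 1 + 15 + 9 = 25
call_count = C(6) = 25

Final answer: 25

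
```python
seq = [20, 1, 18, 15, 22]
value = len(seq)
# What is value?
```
Trace:
  seq=[20, 1, 18, 15, 22]
  seq=[20, 1, 18, 15, 22], value=5

Final answer: 5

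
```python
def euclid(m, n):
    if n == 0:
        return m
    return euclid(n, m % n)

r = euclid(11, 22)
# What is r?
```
Call trace:
euclid(m=11, n=22)
  euclid(m=22, n=11)
    euclid(m=11, n=0)
    -> return 11
  -> return 11
-> return 11

Final answer: 11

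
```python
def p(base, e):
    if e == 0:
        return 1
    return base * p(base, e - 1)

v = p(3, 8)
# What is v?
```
Call trace:
p(base=3, e=8)
  p(base=3, e=7)
    p(base=3, e=6)
      p(base=3, e=5)
        p(base=3, e=4)
          p(base=3, e=3)
            p(base=3, e=2)
              p(base=3, e=1)
                p(base=3, e=0)
                -> return 1
              -> return 3
            -> return 9
          -> return 27
        -> return 81
      -> return 243
    -> return 729
  -> return 2187
-> return 6561

Final answer: 6561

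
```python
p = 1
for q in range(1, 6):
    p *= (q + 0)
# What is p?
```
Trace:
  p=1
  p=1, q=1
  p=2, q=2
  p=6, q=3
  p=24, q=4
  p=120, q=5

Final answer: 120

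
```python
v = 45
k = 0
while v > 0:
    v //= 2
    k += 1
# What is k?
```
Trace:
  v=45
  v=45, k=0
  v=22, k=1
  v=11, k=2
  v=5, k=3
  v=2, k=4
  v=1, k=5
  v=0, k=6

Final answer: 6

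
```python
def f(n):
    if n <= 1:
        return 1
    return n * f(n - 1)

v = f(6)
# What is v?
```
Call trace:
f(n=6)
  f(n=5)
    f(n=4)
      f(n=3)
        f(n=2)
          f(n=1)
          -> return 1
        -> return 2
      -> return 6
    -> return 24
  -> return 120
-> return 720

Final answer: 720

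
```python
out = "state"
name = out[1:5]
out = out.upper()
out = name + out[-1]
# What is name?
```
Trace:
  out='state'
  out='state', name='tate'
  out='STATE', name='tate'
  out='tateE', name='tate'

Final answer: 'tate'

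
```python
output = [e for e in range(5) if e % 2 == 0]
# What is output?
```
Trace:
  e=0
  e=1
  e=2
  e=3
  e=4
  output=[0, 2, 4]

Final answer: [0, 2, 4]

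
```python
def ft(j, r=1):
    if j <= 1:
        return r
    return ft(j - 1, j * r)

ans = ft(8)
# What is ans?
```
Call trace:
ft(j=8, r=1)
  ft(j=7, r=8)
    ft(j=6, r=56)
      ft(j=5, r=336)
        ft(j=4, r=1680)
          ft(j=3, r=6720)
            ft(j=2, r=20160)
              ft(j=1, r=40320)
              -> return 40320
            -> return 40320
          -> return 40320
        -> return 40320
      -> return 40320
    -> return 40320
  -> return 40320
-> return 40320

Final answer: 40320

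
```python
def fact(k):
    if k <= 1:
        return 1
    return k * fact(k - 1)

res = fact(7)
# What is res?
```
Call trace:
fact(k=7)
  fact(k=6)
    fact(k=5)
      fact(k=4)
        fact(k=3)
          fact(k=2)
            fact(k=1)
            -> return 1
          -> return 2
        -> return 6
      -> return 24
    -> return 120
  -> return 720
-> return 5040

Final answer: 5040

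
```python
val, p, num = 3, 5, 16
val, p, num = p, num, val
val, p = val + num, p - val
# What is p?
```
Trace:
  val=3, p=5, num=16
  val=5, p=16, num=3
  val=8, p=11, num=3

Final answer: 11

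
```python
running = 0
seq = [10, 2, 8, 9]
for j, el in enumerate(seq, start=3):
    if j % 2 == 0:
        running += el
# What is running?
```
Trace:
  running=0
  running=0, j=3, el=10
  running=2, j=4, el=2
  running=2, j=5, el=8
  running=11, j=6, el=9

Final answer: 11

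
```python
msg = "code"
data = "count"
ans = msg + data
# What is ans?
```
Trace:
  msg='code'
  msg='code', data='count'
  msg='code', data='count', ans='codecount'

Final answer: 'codecount'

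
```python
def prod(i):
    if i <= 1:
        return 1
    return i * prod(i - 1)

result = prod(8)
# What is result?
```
Call trace:
prod(i=8)
  prod(i=7)
    prod(i=6)
      prod(i=5)
        prod(i=4)
          prod(i=3)
            prod(i=2)
              prod(i=1)
              -> return 1
            -> return 2
          -> return 6
        -> return 24
      -> return 120
    -> return 720
  -> return 5040
-> return 40320

Final answer: 40320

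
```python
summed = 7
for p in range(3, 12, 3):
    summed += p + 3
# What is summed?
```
Trace:
  summed=7
  summed=13, p=3
  summed=22, p=6
  summed=34, p=9

Final answer: 34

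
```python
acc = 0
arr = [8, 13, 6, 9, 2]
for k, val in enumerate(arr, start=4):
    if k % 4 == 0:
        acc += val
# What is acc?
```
Trace:
  acc=0
  acc=8, k=4, val=8
  acc=8, k=5, val=13
  acc=8, k=6, val=6
  acc=8, k=7, val=9
  acc=10, k=8, val=2

Final answer: 10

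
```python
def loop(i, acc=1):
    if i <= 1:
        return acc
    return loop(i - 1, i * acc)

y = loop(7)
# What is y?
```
Call trace:
loop(i=7, acc=1)
  loop(i=6, acc=7)
    loop(i=5, acc=42)
      loop(i=4, acc=210)
        loop(i=3, acc=840)
          loop(i=2, acc=2520)
            loop(i=1, acc=5040)
            -> return 5040
          -> return 5040
        -> return 5040
      -> return 5040
    -> return 5040
  -> return 5040
-> return 5040

Final answer: 5040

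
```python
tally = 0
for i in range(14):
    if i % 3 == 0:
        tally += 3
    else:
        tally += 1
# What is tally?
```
Trace:
  tally=0
  tally=3, i=0
  tally=4, i=1
  tally=5, i=2
  tally=8, i=3
  tally=9, i=4
  tally=10, i=5
  tally=13, i=6
  tally=14, i=7
  tally=15, i=8
  tally=18, i=9
  tally=19, i=10
  tally=20, i=11
  tally=23, i=12
  tally=24, i=13

Final answer: 24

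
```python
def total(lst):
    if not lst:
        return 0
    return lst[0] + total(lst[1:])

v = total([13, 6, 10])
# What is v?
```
Call trace:
total(lst=[13, 6, 10])
  total(lst=[6, 10])
    total(lst=[10])
      total(lst=[])
      -> return 0
    -> return 10
  -> return 16
-> return 29

Final answer: 29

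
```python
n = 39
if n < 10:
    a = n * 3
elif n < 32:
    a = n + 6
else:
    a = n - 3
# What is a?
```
Trace:
  n=39
  n=39, a=36

Final answer: 36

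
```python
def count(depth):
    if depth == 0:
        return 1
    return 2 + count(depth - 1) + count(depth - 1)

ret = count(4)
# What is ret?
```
Call trace (a repeated sub-call is expanded the first time; later identical calls just restate its return value):
count(depth=4)
  count(depth=3)
    count(depth=2)
      count(depth=1)
        count(depth=0)
        -> return 1
        count(depth=0)
        -> return 1
      -> return 4
      count(depth=1) -> return 4  (same call as traced above)
    -> return 10
    count(depth=2) -> return 10  (same call as traced above)
  -> return 22
  count(depth=3) -> return 22  (same call as traced above)
-> return 46

Final answer: 46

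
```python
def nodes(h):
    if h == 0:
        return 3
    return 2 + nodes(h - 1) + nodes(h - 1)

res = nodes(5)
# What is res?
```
Call trace (a repeated sub-call is expanded the first time; later identical calls just restate its return value):
nodes(h=5)
  nodes(h=4)
    nodes(h=3)
      nodes(h=2)
        nodes(h=1)
          nodes(h=0)
          -> return 3
          nodes(h=0)
          -> return 3
        -> return 8
        nodes(h=1) -> return 8  (same call as traced above)
      -> return 18
      nodes(h=2) -> return 18  (same call as traced above)
    -> return 38
    nodes(h=3) -> return 38  (same call as traced above)
  -> return 78
  nodes(h=4) -> return 78  (same call as traced above)
-> return 158

Final answer: 158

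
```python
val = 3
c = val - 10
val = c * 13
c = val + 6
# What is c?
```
Trace:
  val=3
  val=3, c=-7
  val=-91, c=-7
  val=-91, c=-85

Final answer: -85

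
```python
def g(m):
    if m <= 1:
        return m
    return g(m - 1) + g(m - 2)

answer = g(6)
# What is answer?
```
Call trace (a repeated sub-call is expanded the first time; later identical calls just restate its return value):
g(m=6)
  g(m=5)
    g(m=4)
      g(m=3)
        g(m=2)
          g(m=1)
          -> return 1
          g(m=0)
          -> return 0
        -> return 1
        g(m=1)
        -> return 1
      -> return 2
      g(m=2) -> return 1  (same call as traced above)
    -> return 3
    g(m=3) -> return 2  (same call as traced above)
  -> return 5
  g(m=4) -> return 3  (same call as traced above)
-> return 8

Final answer: 8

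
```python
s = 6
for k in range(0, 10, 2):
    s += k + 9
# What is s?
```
Trace:
  s=6
  s=15, k=0
  s=26, k=2
  s=39, k=4
  s=54, k=6
  s=71, k=8

Final answer: 71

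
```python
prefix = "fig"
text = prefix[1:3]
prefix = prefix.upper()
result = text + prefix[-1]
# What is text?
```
Trace:
  prefix='fig'
  prefix='fig', text='ig'
  prefix='FIG', text='ig'
  prefix='FIG', text='ig', result='igG'

Final answer: 'ig'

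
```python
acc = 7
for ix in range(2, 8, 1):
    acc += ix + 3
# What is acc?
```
Trace:
  acc=7
  acc=12, ix=2
  acc=18, ix=3
  acc=25, ix=4
  acc=33, ix=5
  acc=42, ix=6
  acc=52, ix=7

Final answer: 52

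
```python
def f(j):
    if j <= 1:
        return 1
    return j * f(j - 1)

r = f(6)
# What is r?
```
Call trace:
f(j=6)
  f(j=5)
    f(j=4)
      f(j=3)
        f(j=2)
          f(j=1)
          -> return 1
        -> return 2
      -> return 6
    -> return 24
  -> return 120
-> return 720

Final answer: 720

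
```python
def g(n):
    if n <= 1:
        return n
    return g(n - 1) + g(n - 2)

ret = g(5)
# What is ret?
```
Call trace (a repeated sub-call is expanded the first time; later identical calls just restate its return value):
g(n=5)
  g(n=4)
    g(n=3)
      g(n=2)
        g(n=1)
        -> return 1
        g(n=0)
        -> return 0
      -> return 1
      g(n=1)
      -> return 1
    -> return 2
    g(n=2) -> return 1  (same call as traced above)
  -> return 3
  g(n=3) -> return 2  (same call as traced above)
-> return 5

Final answer: 5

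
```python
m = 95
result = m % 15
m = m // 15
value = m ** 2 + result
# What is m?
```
Trace:
  m=95
  m=95, result=5
  m=6, result=5
  m=6, result=5, value=41

Final answer: 6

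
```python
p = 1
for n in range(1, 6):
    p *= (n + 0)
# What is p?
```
Trace:
  p=1
  p=1, n=1
  p=2, n=2
  p=6, n=3
  p=24, n=4
  p=120, n=5

Final answer: 120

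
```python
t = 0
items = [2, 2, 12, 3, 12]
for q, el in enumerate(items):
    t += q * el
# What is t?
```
Trace:
  t=0
  t=0, q=0, el=2
  t=2, q=1, el=2
  t=26, q=2, el=12
  t=35, q=3, el=3
  t=83, q=4, el=12

Final answer: 83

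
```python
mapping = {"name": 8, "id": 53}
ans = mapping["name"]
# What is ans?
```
Trace:
  mapping={'name': 8, 'id': 53}
  mapping={'name': 8, 'id': 53}, ans=8

Final answer: 8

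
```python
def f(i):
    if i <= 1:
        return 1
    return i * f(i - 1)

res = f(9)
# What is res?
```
Call trace:
f(i=9)
  f(i=8)
    f(i=7)
      f(i=6)
        f(i=5)
          f(i=4)
            f(i=3)
              f(i=2)
                f(i=1)
                -> return 1
              -> return 2
            -> return 6
          -> return 24
        -> return 120
      -> return 720
    -> return 5040
  -> return 40320
-> return 362880

Final answer: 362880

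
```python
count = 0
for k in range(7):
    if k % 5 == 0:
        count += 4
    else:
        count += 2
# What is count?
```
Trace:
  count=0
  count=4, k=0
  count=6, k=1
  count=8, k=2
  count=10, k=3
  count=12, k=4
  count=16, k=5
  count=18, k=6

Final answer: 18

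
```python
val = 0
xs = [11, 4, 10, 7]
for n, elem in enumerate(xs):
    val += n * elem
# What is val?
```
Trace:
  val=0
  val=0, n=0, elem=11
  val=4, n=1, elem=4
  val=24, n=2, elem=10
  val=45, n=3, elem=7

Final answer: 45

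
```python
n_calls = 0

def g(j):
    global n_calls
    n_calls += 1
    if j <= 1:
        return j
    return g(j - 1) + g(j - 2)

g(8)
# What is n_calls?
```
Call trace (a repeated sub-call is expanded the first time; later identical calls just restate its return value):
g(j=8)
  g(j=7)
    g(j=6)
      g(j=5)
        g(j=4)
          g(j=3)
            g(j=2)
              g(j=1)
              -> return 1
              g(j=0)
              -> return 0
            -> return 1
            g(j=1)
            -> return 1
          -> return 2
          g(j=2) -> return 1  (same call as traced above)
        -> return 3
        g(j=3) -> return 2  (same call as traced above)
      -> return 5
      g(j=4) -> return 3  (same call as traced above)
    -> return 8
    g(j=5) -> return 5  (same call as traced above)
  -> return 13
  g(j=6) -> return 8  (same call as traced above)
-> return 21

n_calls is incremented once per call, so count the calls in each subtree. Let C(j) = number of calls made by g(j).
C(0) = C(1) = 1 (base case, no recursion); C(j) = 1 + C(j - 1) + C(j - 2) otherwise.
C(2) = 1 + C(1) + C(0) = 1 + 1 + 1 = 3
C(3) = 1 + C(2) + C(1) = 1 + 3 + 1 = 5
C(4) = 1 + C(3) + C(2) = 1 + 5 + 3 = 9
C(5) = 1 + C(4) + C(3) = 1 + 9 + 5 = 15
C(6) = 1 + C(5) + C(4) = 1 + 15 + 9 = 25
C(7) = 1 + C(6) + C(5) = 1 + 25 + 15 = 41
C(8) = 1 + C(7) + C(6) = 1 + 41 + 25 = 67
n_calls = C(8) = 67

Final answer: 67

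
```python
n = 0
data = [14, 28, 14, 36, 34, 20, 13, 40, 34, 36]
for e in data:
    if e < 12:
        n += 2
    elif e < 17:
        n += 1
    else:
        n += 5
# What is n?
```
Trace:
  n=0
  n=1, e=14
  n=6, e=28
  n=7, e=14
  n=12, e=36
  n=17, e=34
  n=22, e=20
  n=23, e=13
  n=28, e=40
  n=33, e=34
  n=38, e=36

Final answer: 38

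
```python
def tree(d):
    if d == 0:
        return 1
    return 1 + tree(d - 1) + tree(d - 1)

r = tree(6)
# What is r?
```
Call trace (a repeated sub-call is expanded the first time; later identical calls just restate its return value):
tree(d=6)
  tree(d=5)
    tree(d=4)
      tree(d=3)
        tree(d=2)
          tree(d=1)
            tree(d=0)
            -> return 1
            tree(d=0)
            -> return 1
          -> return 3
          tree(d=1) -> return 3  (same call as traced above)
        -> return 7
        tree(d=2) -> return 7  (same call as traced above)
      -> return 15
      tree(d=3) -> return 15  (same call as traced above)
    -> return 31
    tree(d=4) -> return 31  (same call as traced above)
  -> return 63
  tree(d=5) -> return 63  (same call as traced above)
-> return 127

Final answer: 127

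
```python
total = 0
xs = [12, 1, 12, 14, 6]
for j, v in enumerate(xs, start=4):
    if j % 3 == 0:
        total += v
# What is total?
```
Trace:
  total=0
  total=0, j=4, v=12
  total=0, j=5, v=1
  total=12, j=6, v=12
  total=12, j=7, v=14
  total=12, j=8, v=6

Final answer: 12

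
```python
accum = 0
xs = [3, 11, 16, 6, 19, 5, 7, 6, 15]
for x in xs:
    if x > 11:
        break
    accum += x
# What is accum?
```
Trace:
  accum=0
  accum=3, x=3
  accum=14, x=11
  accum=14, x=16

Final answer: 14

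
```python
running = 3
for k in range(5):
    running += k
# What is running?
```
Trace:
  running=3
  running=3, k=0
  running=4, k=1
  running=6, k=2
  running=9, k=3
  running=13, k=4

Final answer: 13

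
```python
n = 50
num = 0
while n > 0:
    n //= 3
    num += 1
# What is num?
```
Trace:
  n=50
  n=50, num=0
  n=16, num=1
  n=5, num=2
  n=1, num=3
  n=0, num=4

Final answer: 4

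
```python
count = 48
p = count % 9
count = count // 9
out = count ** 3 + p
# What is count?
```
Trace:
  count=48
  count=48, p=3
  count=5, p=3
  count=5, p=3, out=128

Final answer: 5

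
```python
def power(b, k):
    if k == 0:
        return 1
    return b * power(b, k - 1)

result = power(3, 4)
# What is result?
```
Call trace:
power(b=3, k=4)
  power(b=3, k=3)
    power(b=3, k=2)
      power(b=3, k=1)
        power(b=3, k=0)
        -> return 1
      -> return 3
    -> return 9
  -> return 27
-> return 81

Final answer: 81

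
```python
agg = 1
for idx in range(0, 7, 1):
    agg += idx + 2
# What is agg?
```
Trace:
  agg=1
  agg=3, idx=0
  agg=6, idx=1
  agg=10, idx=2
  agg=15, idx=3
  agg=21, idx=4
  agg=28, idx=5
  agg=36, idx=6

Final answer: 36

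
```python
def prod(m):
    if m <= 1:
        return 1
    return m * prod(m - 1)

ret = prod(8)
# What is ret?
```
Call trace:
prod(m=8)
  prod(m=7)
    prod(m=6)
      prod(m=5)
        prod(m=4)
          prod(m=3)
            prod(m=2)
              prod(m=1)
              -> return 1
            -> return 2
          -> return 6
        -> return 24
      -> return 120
    -> return 720
  -> return 5040
-> return 40320

Final answer: 40320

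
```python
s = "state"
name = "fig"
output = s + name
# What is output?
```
Trace:
  s='state'
  s='state', name='fig'
  s='state', name='fig', output='statefig'

Final answer: 'statefig'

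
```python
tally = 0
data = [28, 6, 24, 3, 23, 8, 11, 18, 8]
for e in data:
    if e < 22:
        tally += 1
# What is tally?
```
Trace:
  tally=0
  tally=0, e=28
  tally=1, e=6
  tally=1, e=24
  tally=2, e=3
  tally=2, e=23
  tally=3, e=8
  tally=4, e=11
  tally=5, e=18
  tally=6, e=8

Final answer: 6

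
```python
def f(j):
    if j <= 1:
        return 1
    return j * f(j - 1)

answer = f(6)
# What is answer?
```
Call trace:
f(j=6)
  f(j=5)
    f(j=4)
      f(j=3)
        f(j=2)
          f(j=1)
          -> return 1
        -> return 2
      -> return 6
    -> return 24
  -> return 120
-> return 720

Final answer: 720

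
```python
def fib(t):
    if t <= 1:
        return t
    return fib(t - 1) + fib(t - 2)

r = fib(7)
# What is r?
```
Call trace (a repeated sub-call is expanded the first time; later identical calls just restate its return value):
fib(t=7)
  fib(t=6)
    fib(t=5)
      fib(t=4)
        fib(t=3)
          fib(t=2)
            fib(t=1)
            -> return 1
            fib(t=0)
            -> return 0
          -> return 1
          fib(t=1)
          -> return 1
        -> return 2
        fib(t=2) -> return 1  (same call as traced above)
      -> return 3
      fib(t=3) -> return 2  (same call as traced above)
    -> return 5
    fib(t=4) -> return 3  (same call as traced above)
  -> return 8
  fib(t=5) -> return 5  (same call as traced above)
-> return 13

Final answer: 13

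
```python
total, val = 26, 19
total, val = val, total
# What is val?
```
Trace:
  total=26, val=19
  total=19, val=26

Final answer: 26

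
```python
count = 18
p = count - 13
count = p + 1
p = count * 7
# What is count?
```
Trace:
  count=18
  count=18, p=5
  count=6, p=5
  count=6, p=42

Final answer: 6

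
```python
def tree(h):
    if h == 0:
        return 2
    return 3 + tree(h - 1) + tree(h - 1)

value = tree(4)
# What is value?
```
Call trace (a repeated sub-call is expanded the first time; later identical calls just restate its return value):
tree(h=4)
  tree(h=3)
    tree(h=2)
      tree(h=1)
        tree(h=0)
        -> return 2
        tree(h=0)
        -> return 2
      -> return 7
      tree(h=1) -> return 7  (same call as traced above)
    -> return 17
    tree(h=2) -> return 17  (same call as traced above)
  -> return 37
  tree(h=3) -> return 37  (same call as traced above)
-> return 77

Final answer: 77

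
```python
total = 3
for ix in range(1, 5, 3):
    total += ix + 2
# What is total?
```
Trace:
  total=3
  total=6, ix=1
  total=12, ix=4

Final answer: 12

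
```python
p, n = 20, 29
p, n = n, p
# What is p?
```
Trace:
  p=20, n=29
  p=29, n=20

Final answer: 29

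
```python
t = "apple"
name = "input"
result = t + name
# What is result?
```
Trace:
  t='apple'
  t='apple', name='input'
  t='apple', name='input', result='appleinput'

Final answer: 'appleinput'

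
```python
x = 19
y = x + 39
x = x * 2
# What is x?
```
Trace:
  x=19
  x=19, y=58
  x=38, y=58

Final answer: 38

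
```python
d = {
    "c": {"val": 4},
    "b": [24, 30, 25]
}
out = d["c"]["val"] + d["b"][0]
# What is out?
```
Trace:
  d={'c': {'val': 4}, 'b': [24, 30, 25]}
  d={'c': {'val': 4}, 'b': [24, 30, 25]}, out=28

Final answer: 28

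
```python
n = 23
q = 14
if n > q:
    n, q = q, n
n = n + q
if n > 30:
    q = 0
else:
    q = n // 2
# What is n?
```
Trace:
  n=23
  n=23, q=14
  n=14, q=23
  n=37, q=23
  n=37, q=0

Final answer: 37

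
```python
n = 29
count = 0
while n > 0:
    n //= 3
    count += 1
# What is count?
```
Trace:
  n=29
  n=29, count=0
  n=9, count=1
  n=3, count=2
  n=1, count=3
  n=0, count=4

Final answer: 4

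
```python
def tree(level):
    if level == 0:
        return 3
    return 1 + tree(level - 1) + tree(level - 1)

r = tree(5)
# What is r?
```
Call trace (a repeated sub-call is expanded the first time; later identical calls just restate its return value):
tree(level=5)
  tree(level=4)
    tree(level=3)
      tree(level=2)
        tree(level=1)
          tree(level=0)
          -> return 3
          tree(level=0)
          -> return 3
        -> return 7
        tree(level=1) -> return 7  (same call as traced above)
      -> return 15
      tree(level=2) -> return 15  (same call as traced above)
    -> return 31
    tree(level=3) -> return 31  (same call as traced above)
  -> return 63
  tree(level=4) -> return 63  (same call as traced above)
-> return 127

Final answer: 127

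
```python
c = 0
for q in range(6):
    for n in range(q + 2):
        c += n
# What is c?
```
Trace:
  c=0
  c=0, q=0, n=0
  c=1, q=0, n=1
  c=1, q=1, n=0
  c=2, q=1, n=1
  c=4, q=1, n=2
  c=4, q=2, n=0
  c=5, q=2, n=1
  c=7, q=2, n=2
  c=10, q=2, n=3
  c=10, q=3, n=0
  c=11, q=3, n=1
  c=13, q=3, n=2
  c=16, q=3, n=3
  c=20, q=3, n=4
  c=20, q=4, n=0
  c=21, q=4, n=1
  c=23, q=4, n=2
  c=26, q=4, n=3
  c=30, q=4, n=4
  c=35, q=4, n=5
  c=35, q=5, n=0
  c=36, q=5, n=1
  c=38, q=5, n=2
  c=41, q=5, n=3
  c=45, q=5, n=4
  c=50, q=5, n=5
  c=56, q=5, n=6

Final answer: 56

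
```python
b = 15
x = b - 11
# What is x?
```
Trace:
  b=15
  b=15, x=4

Final answer: 4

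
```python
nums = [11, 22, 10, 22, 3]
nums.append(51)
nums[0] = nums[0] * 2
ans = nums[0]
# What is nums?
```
Trace:
  nums=[11, 22, 10, 22, 3]
  nums=[11, 22, 10, 22, 3, 51]
  nums=[22, 22, 10, 22, 3, 51]
  nums=[22, 22, 10, 22, 3, 51], ans=22

Final answer: [22, 22, 10, 22, 3, 51]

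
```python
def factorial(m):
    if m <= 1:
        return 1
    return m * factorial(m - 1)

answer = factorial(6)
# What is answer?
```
Call trace:
factorial(m=6)
  factorial(m=5)
    factorial(m=4)
      factorial(m=3)
        factorial(m=2)
          factorial(m=1)
          -> return 1
        -> return 2
      -> return 6
    -> return 24
  -> return 120
-> return 720

Final answer: 720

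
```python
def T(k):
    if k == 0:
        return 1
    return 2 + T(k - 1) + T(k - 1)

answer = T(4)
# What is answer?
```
Call trace (a repeated sub-call is expanded the first time; later identical calls just restate its return value):
T(k=4)
  T(k=3)
    T(k=2)
      T(k=1)
        T(k=0)
        -> return 1
        T(k=0)
        -> return 1
      -> return 4
      T(k=1) -> return 4  (same call as traced above)
    -> return 10
    T(k=2) -> return 10  (same call as traced above)
  -> return 22
  T(k=3) -> return 22  (same call as traced above)
-> return 46

Final answer: 46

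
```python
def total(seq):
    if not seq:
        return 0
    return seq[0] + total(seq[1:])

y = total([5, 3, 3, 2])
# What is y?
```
Call trace:
total(seq=[5, 3, 3, 2])
  total(seq=[3, 3, 2])
    total(seq=[3, 2])
      total(seq=[2])
        total(seq=[])
        -> return 0
      -> return 2
    -> return 5
  -> return 8
-> return 13

Final answer: 13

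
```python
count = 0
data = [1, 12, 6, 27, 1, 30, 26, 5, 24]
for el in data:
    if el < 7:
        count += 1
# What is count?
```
Trace:
  count=0
  count=1, el=1
  count=1, el=12
  count=2, el=6
  count=2, el=27
  count=3, el=1
  count=3, el=30
  count=3, el=26
  count=4, el=5
  count=4, el=24

Final answer: 4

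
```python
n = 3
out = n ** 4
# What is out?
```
Trace:
  n=3
  n=3, out=81

Final answer: 81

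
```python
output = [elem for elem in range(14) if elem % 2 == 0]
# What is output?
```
Trace:
  elem=0
  elem=1
  elem=2
  elem=3
  elem=4
  elem=5
  elem=6
  elem=7
  elem=8
  elem=9
  elem=10
  elem=11
  elem=12
  elem=13
  output=[0, 2, 4, 6, 8, 10, 12]

Final answer: [0, 2, 4, 6, 8, 10, 12]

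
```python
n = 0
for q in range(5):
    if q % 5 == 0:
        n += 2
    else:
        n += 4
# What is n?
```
Trace:
  n=0
  n=2, q=0
  n=6, q=1
  n=10, q=2
  n=14, q=3
  n=18, q=4

Final answer: 18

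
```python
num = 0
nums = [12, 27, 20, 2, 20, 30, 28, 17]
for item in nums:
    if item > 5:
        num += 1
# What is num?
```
Trace:
  num=0
  num=1, item=12
  num=2, item=27
  num=3, item=20
  num=3, item=2
  num=4, item=20
  num=5, item=30
  num=6, item=28
  num=7, item=17

Final answer: 7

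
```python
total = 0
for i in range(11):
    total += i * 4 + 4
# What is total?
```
Trace:
  total=0
  total=4, i=0
  total=12, i=1
  total=24, i=2
  total=40, i=3
  total=60, i=4
  total=84, i=5
  total=112, i=6
  total=144, i=7
  total=180, i=8
  total=220, i=9
  total=264, i=10

Final answer: 264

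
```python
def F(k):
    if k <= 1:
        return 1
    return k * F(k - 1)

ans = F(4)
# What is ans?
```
Call trace:
F(k=4)
  F(k=3)
    F(k=2)
      F(k=1)
      -> return 1
    -> return 2
  -> return 6
-> return 24

Final answer: 24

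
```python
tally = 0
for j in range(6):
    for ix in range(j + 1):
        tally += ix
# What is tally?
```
Trace:
  tally=0
  tally=0, j=0, ix=0
  tally=0, j=1, ix=0
  tally=1, j=1, ix=1
  tally=1, j=2, ix=0
  tally=2, j=2, ix=1
  tally=4, j=2, ix=2
  tally=4, j=3, ix=0
  tally=5, j=3, ix=1
  tally=7, j=3, ix=2
  tally=10, j=3, ix=3
  tally=10, j=4, ix=0
  tally=11, j=4, ix=1
  tally=13, j=4, ix=2
  tally=16, j=4, ix=3
  tally=20, j=4, ix=4
  tally=20, j=5, ix=0
  tally=21, j=5, ix=1
  tally=23, j=5, ix=2
  tally=26, j=5, ix=3
  tally=30, j=5, ix=4
  tally=35, j=5, ix=5

Final answer: 35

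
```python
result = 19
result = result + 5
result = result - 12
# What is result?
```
Trace:
  result=19
  result=24
  result=12

Final answer: 12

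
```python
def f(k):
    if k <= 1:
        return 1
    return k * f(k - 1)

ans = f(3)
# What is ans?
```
Call trace:
f(k=3)
  f(k=2)
    f(k=1)
    -> return 1
  -> return 2
-> return 6

Final answer: 6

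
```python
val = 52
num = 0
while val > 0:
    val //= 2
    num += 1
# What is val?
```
Trace:
  val=52
  val=52, num=0
  val=26, num=1
  val=13, num=2
  val=6, num=3
  val=3, num=4
  val=1, num=5
  val=0, num=6

Final answer: 0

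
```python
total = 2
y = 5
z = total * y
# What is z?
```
Trace:
  total=2
  total=2, y=5
  total=2, y=5, z=10

Final answer: 10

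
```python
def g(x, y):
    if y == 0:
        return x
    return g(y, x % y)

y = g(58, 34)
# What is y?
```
Call trace:
g(x=58, y=34)
  g(x=34, y=24)
    g(x=24, y=10)
      g(x=10, y=4)
        g(x=4, y=2)
          g(x=2, y=0)
          -> return 2
        -> return 2
      -> return 2
    -> return 2
  -> return 2
-> return 2

Final answer: 2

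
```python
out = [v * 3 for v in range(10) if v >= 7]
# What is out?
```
Trace:
  v=0
  v=1
  v=2
  v=3
  v=4
  v=5
  v=6
  v=7
  v=8
  v=9
  out=[21, 24, 27]

Final answer: [21, 24, 27]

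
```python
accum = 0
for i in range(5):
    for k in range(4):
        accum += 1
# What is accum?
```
Trace:
  accum=0
  accum=1, i=0, k=0
  accum=2, i=0, k=1
  accum=3, i=0, k=2
  accum=4, i=0, k=3
  accum=5, i=1, k=0
  accum=6, i=1, k=1
  accum=7, i=1, k=2
  accum=8, i=1, k=3
  accum=9, i=2, k=0
  accum=10, i=2, k=1
  accum=11, i=2, k=2
  accum=12, i=2, k=3
  accum=13, i=3, k=0
  accum=14, i=3, k=1
  accum=15, i=3, k=2
  accum=16, i=3, k=3
  accum=17, i=4, k=0
  accum=18, i=4, k=1
  accum=19, i=4, k=2
  accum=20, i=4, k=3

Final answer: 20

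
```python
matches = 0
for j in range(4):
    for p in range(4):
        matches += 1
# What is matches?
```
Trace:
  matches=0
  matches=1, j=0, p=0
  matches=2, j=0, p=1
  matches=3, j=0, p=2
  matches=4, j=0, p=3
  matches=5, j=1, p=0
  matches=6, j=1, p=1
  matches=7, j=1, p=2
  matches=8, j=1, p=3
  matches=9, j=2, p=0
  matches=10, j=2, p=1
  matches=11, j=2, p=2
  matches=12, j=2, p=3
  matches=13, j=3, p=0
  matches=14, j=3, p=1
  matches=15, j=3, p=2
  matches=16, j=3, p=3

Final answer: 16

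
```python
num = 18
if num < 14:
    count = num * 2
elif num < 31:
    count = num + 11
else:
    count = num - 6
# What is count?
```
Trace:
  num=18
  num=18, count=29

Final answer: 29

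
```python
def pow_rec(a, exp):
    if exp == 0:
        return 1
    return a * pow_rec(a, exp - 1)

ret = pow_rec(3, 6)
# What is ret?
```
Call trace:
pow_rec(a=3, exp=6)
  pow_rec(a=3, exp=5)
    pow_rec(a=3, exp=4)
      pow_rec(a=3, exp=3)
        pow_rec(a=3, exp=2)
          pow_rec(a=3, exp=1)
            pow_rec(a=3, exp=0)
            -> return 1
          -> return 3
        -> return 9
      -> return 27
    -> return 81
  -> return 243
-> return 729

Final answer: 729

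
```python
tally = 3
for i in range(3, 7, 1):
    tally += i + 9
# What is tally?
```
Trace:
  tally=3
  tally=15, i=3
  tally=28, i=4
  tally=42, i=5
  tally=57, i=6

Final answer: 57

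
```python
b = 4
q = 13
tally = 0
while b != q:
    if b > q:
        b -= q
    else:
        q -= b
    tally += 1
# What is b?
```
Trace:
  b=4
  b=4, q=13
  b=4, q=13, tally=0
  b=4, q=9, tally=1
  b=4, q=5, tally=2
  b=4, q=1, tally=3
  b=3, q=1, tally=4
  b=2, q=1, tally=5
  b=1, q=1, tally=6

Final answer: 1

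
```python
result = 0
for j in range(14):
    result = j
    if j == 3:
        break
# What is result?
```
Trace:
  result=0
  result=0, j=0
  result=1, j=1
  result=2, j=2
  result=3, j=3

Final answer: 3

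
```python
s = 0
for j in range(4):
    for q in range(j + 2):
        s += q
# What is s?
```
Trace:
  s=0
  s=0, j=0, q=0
  s=1, j=0, q=1
  s=1, j=1, q=0
  s=2, j=1, q=1
  s=4, j=1, q=2
  s=4, j=2, q=0
  s=5, j=2, q=1
  s=7, j=2, q=2
  s=10, j=2, q=3
  s=10, j=3, q=0
  s=11, j=3, q=1
  s=13, j=3, q=2
  s=16, j=3, q=3
  s=20, j=3, q=4

Final answer: 20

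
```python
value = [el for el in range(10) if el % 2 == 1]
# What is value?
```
Trace:
  el=0
  el=1
  el=2
  el=3
  el=4
  el=5
  el=6
  el=7
  el=8
  el=9
  value=[1, 3, 5, 7, 9]

Final answer: [1, 3, 5, 7, 9]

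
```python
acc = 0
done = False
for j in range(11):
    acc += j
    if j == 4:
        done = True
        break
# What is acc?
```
Trace:
  acc=0
  acc=0, done=False
  acc=0, done=False, j=0
  acc=1, done=False, j=1
  acc=3, done=False, j=2
  acc=6, done=False, j=3
  acc=10, done=True, j=4

Final answer: 10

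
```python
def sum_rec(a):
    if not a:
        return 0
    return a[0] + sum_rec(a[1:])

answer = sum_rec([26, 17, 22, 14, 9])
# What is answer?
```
Call trace:
sum_rec(a=[26, 17, 22, 14, 9])
  sum_rec(a=[17, 22, 14, 9])
    sum_rec(a=[22, 14, 9])
      sum_rec(a=[14, 9])
        sum_rec(a=[9])
          sum_rec(a=[])
          -> return 0
        -> return 9
      -> return 23
    -> return 45
  -> return 62
-> return 88

Final answer: 88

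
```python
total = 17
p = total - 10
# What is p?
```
Trace:
  total=17
  total=17, p=7

Final answer: 7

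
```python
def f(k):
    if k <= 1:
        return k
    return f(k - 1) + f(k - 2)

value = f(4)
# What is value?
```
Call trace (a repeated sub-call is expanded the first time; later identical calls just restate its return value):
f(k=4)
  f(k=3)
    f(k=2)
      f(k=1)
      -> return 1
      f(k=0)
      -> return 0
    -> return 1
    f(k=1)
    -> return 1
  -> return 2
  f(k=2) -> return 1  (same call as traced above)
-> return 3

Final answer: 3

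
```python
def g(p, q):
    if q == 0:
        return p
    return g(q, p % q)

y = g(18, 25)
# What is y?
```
Call trace:
g(p=18, q=25)
  g(p=25, q=18)
    g(p=18, q=7)
      g(p=7, q=4)
        g(p=4, q=3)
          g(p=3, q=1)
            g(p=1, q=0)
            -> return 1
          -> return 1
        -> return 1
      -> return 1
    -> return 1
  -> return 1
-> return 1

Final answer: 1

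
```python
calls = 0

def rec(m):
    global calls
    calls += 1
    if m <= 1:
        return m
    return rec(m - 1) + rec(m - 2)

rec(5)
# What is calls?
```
Call trace (a repeated sub-call is expanded the first time; later identical calls just restate its return value):
rec(m=5)
  rec(m=4)
    rec(m=3)
      rec(m=2)
        rec(m=1)
        -> return 1
        rec(m=0)
        -> return 0
      -> return 1
      rec(m=1)
      -> return 1
    -> return 2
    rec(m=2) -> return 1  (same call as traced above)
  -> return 3
  rec(m=3) -> return 2  (same call as traced above)
-> return 5

calls is incremented once per call, so count the calls in each subtree. Let C(m) = number of calls made by rec(m).
C(0) = C(1) = 1 (base case, no recursion); C(m) = 1 + C(m - 1) + C(m - 2) otherwise.
C(2) = 1 + C(1) + C(0) = 1 + 1 + 1 = 3
C(3) = 1 + C(2) + C(1) = 1 + 3 + 1 = 5
C(4) = 1 + C(3) + C(2) = 1 + 5 + 3 = 9
C(5) = 1 + C(4) + C(3) = 1 + 9 + 5 = 15
calls = C(5) = 15

Final answer: 15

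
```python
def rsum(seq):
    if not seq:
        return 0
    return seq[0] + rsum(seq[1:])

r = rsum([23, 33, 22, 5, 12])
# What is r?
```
Call trace:
rsum(seq=[23, 33, 22, 5, 12])
  rsum(seq=[33, 22, 5, 12])
    rsum(seq=[22, 5, 12])
      rsum(seq=[5, 12])
        rsum(seq=[12])
          rsum(seq=[])
          -> return 0
        -> return 12
      -> return 17
    -> return 39
  -> return 72
-> return 95

Final answer: 95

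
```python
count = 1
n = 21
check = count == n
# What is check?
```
Trace:
  count=1
  count=1, n=21
  count=1, n=21, check=False

Final answer: False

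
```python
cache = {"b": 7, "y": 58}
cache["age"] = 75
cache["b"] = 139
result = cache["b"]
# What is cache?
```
Trace:
  cache={'b': 7, 'y': 58}
  cache={'b': 7, 'y': 58, 'age': 75}
  cache={'b': 139, 'y': 58, 'age': 75}
  cache={'b': 139, 'y': 58, 'age': 75}, result=139

Final answer: {'b': 139, 'y': 58, 'age': 75}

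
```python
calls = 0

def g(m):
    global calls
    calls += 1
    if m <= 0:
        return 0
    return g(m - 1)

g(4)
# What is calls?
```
Call trace:
g(m=4)
  g(m=3)
    g(m=2)
      g(m=1)
        g(m=0)
        -> return 0
      -> return 0
    -> return 0
  -> return 0
-> return 0

calls is incremented once per call. g is entered once for each m = 4, 3, 2, 1, 0 (the m <= 0 call returns without recursing), i.e. 4 + 1 calls.
calls = 5

Final answer: 5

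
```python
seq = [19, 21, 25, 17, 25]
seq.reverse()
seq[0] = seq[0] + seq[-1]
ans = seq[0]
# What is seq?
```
Trace:
  seq=[19, 21, 25, 17, 25]
  seq=[25, 17, 25, 21, 19]
  seq=[44, 17, 25, 21, 19]
  seq=[44, 17, 25, 21, 19], ans=44

Final answer: [44, 17, 25, 21, 19]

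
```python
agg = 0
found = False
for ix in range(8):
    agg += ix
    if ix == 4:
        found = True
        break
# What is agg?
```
Trace:
  agg=0
  agg=0, found=False
  agg=0, found=False, ix=0
  agg=1, found=False, ix=1
  agg=3, found=False, ix=2
  agg=6, found=False, ix=3
  agg=10, found=True, ix=4

Final answer: 10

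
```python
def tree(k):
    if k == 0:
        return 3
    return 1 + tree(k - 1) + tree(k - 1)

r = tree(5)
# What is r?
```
Call trace (a repeated sub-call is expanded the first time; later identical calls just restate its return value):
tree(k=5)
  tree(k=4)
    tree(k=3)
      tree(k=2)
        tree(k=1)
          tree(k=0)
          -> return 3
          tree(k=0)
          -> return 3
        -> return 7
        tree(k=1) -> return 7  (same call as traced above)
      -> return 15
      tree(k=2) -> return 15  (same call as traced above)
    -> return 31
    tree(k=3) -> return 31  (same call as traced above)
  -> return 63
  tree(k=4) -> return 63  (same call as traced above)
-> return 127

Final answer: 127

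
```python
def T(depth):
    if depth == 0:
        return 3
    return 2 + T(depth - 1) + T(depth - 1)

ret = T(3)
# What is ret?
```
Call trace (a repeated sub-call is expanded the first time; later identical calls just restate its return value):
T(depth=3)
  T(depth=2)
    T(depth=1)
      T(depth=0)
      -> return 3
      T(depth=0)
      -> return 3
    -> return 8
    T(depth=1) -> return 8  (same call as traced above)
  -> return 18
  T(depth=2) -> return 18  (same call as traced above)
-> return 38

Final answer: 38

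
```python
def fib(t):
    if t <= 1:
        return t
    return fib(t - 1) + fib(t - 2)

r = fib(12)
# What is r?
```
Call trace (a repeated sub-call is expanded the first time; later identical calls just restate its return value):
fib(t=12)
  fib(t=11)
    fib(t=10)
      fib(t=9)
        fib(t=8)
          fib(t=7)
            fib(t=6)
              fib(t=5)
                fib(t=4)
                  fib(t=3)
                    fib(t=2)
                      fib(t=1)
                      -> return 1
                      fib(t=0)
                      -> return 0
                    -> return 1
                    fib(t=1)
                    -> return 1
                  -> return 2
                  fib(t=2) -> return 1  (same call as traced above)
                -> return 3
                fib(t=3) -> return 2  (same call as traced above)
              -> return 5
              fib(t=4) -> return 3  (same call as traced above)
            -> return 8
            fib(t=5) -> return 5  (same call as traced above)
          -> return 13
          fib(t=6) -> return 8  (same call as traced above)
        -> return 21
        fib(t=7) -> return 13  (same call as traced above)
      -> return 34
      fib(t=8) -> return 21  (same call as traced above)
    -> return 55
    fib(t=9) -> return 34  (same call as traced above)
  -> return 89
  fib(t=10) -> return 55  (same call as traced above)
-> return 144

Final answer: 144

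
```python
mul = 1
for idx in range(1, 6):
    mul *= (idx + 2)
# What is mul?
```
Trace:
  mul=1
  mul=3, idx=1
  mul=12, idx=2
  mul=60, idx=3
  mul=360, idx=4
  mul=2520, idx=5

Final answer: 2520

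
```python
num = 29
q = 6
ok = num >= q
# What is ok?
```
Trace:
  num=29
  num=29, q=6
  num=29, q=6, ok=True

Final answer: True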